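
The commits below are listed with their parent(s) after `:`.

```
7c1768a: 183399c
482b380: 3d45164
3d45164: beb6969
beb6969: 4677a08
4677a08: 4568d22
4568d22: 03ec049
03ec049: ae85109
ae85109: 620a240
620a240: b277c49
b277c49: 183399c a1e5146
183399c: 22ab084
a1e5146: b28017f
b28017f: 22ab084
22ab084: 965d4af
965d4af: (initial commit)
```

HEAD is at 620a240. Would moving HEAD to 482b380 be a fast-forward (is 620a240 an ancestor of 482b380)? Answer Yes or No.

A fast-forward from 620a240 to 482b380 is possible iff 620a240 is an ancestor of 482b380.
Ancestors of 482b380: {03ec049, 183399c, 22ab084, 3d45164, 4568d22, 4677a08, 482b380, 620a240, 965d4af, a1e5146, ae85109, b277c49, b28017f, beb6969}.
620a240 is among them, so fast-forward is possible.

Yes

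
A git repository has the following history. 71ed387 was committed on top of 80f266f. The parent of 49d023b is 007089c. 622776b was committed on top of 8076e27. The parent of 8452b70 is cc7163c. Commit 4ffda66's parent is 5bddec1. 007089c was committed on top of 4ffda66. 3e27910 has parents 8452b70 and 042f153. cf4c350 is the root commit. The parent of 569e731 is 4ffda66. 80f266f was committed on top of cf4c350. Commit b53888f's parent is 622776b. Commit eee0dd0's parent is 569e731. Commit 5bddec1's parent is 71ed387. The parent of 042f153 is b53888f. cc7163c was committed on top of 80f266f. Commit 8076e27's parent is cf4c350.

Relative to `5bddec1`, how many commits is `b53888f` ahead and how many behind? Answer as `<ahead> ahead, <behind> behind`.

Reachable from b53888f: {622776b, 8076e27, b53888f, cf4c350}.
Reachable from 5bddec1: {5bddec1, 71ed387, 80f266f, cf4c350}.
Only in b53888f's history (ahead): {622776b, 8076e27, b53888f} — 3.
Only in 5bddec1's history (behind): {5bddec1, 71ed387, 80f266f} — 3.

3 ahead, 3 behind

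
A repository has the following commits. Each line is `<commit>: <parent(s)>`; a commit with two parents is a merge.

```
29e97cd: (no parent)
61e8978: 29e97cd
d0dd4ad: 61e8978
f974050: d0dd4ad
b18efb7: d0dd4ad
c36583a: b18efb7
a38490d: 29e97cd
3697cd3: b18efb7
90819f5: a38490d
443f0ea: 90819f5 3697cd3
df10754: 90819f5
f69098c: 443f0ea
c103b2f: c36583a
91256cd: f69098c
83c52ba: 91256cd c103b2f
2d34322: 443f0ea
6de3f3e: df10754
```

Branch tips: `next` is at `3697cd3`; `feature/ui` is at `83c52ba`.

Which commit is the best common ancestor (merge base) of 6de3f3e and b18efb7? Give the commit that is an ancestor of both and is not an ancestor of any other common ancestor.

Ancestors of 6de3f3e: {29e97cd, 6de3f3e, 90819f5, a38490d, df10754}.
Ancestors of b18efb7: {29e97cd, 61e8978, b18efb7, d0dd4ad}.
Common ancestors: {29e97cd}.
The only common ancestor is 29e97cd, so it is the merge base.

29e97cd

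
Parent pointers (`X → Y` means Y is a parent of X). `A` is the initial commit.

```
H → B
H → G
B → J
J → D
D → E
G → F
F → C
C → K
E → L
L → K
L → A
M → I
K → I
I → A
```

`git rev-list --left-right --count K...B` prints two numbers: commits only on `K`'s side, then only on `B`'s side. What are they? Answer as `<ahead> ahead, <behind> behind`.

0 ahead, 5 behind

Reachable from K: {A, I, K}.
Reachable from B: {A, B, D, E, I, J, K, L}.
Only in K's history (ahead): {} — 0.
Only in B's history (behind): {B, D, E, J, L} — 5.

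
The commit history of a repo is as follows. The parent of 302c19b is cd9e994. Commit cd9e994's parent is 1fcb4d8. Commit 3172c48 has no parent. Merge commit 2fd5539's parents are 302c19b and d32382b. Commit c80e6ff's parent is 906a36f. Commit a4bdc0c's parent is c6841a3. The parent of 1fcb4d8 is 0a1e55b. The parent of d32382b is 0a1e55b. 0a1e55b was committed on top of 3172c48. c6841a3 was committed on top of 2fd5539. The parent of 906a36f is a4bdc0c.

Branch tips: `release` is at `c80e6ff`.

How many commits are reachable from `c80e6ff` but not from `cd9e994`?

7

Reachable from c80e6ff: {0a1e55b, 1fcb4d8, 2fd5539, 302c19b, 3172c48, 906a36f, a4bdc0c, c6841a3, c80e6ff, cd9e994, d32382b}.
Reachable from cd9e994: {0a1e55b, 1fcb4d8, 3172c48, cd9e994}.
In c80e6ff's history but not cd9e994's: {2fd5539, 302c19b, 906a36f, a4bdc0c, c6841a3, c80e6ff, d32382b} — 7 commits.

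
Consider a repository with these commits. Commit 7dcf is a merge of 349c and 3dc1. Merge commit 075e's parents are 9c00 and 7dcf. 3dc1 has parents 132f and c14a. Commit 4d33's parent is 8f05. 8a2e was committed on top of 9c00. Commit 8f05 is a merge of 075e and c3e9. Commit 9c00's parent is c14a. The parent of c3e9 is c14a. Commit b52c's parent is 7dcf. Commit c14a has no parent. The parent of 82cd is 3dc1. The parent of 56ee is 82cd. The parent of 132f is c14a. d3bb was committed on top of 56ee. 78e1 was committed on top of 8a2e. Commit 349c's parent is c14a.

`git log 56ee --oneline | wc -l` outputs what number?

5

Walking parent pointers from 56ee: reachable set = {132f, 3dc1, 56ee, 82cd, c14a}.
That is 5 commits.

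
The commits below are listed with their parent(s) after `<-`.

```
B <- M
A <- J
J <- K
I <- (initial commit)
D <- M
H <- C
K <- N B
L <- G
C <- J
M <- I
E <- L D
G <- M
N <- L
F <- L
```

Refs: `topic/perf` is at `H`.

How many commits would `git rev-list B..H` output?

Reachable from H: {B, C, G, H, I, J, K, L, M, N}.
Reachable from B: {B, I, M}.
In H's history but not B's: {C, G, H, J, K, L, N} — 7 commits.

7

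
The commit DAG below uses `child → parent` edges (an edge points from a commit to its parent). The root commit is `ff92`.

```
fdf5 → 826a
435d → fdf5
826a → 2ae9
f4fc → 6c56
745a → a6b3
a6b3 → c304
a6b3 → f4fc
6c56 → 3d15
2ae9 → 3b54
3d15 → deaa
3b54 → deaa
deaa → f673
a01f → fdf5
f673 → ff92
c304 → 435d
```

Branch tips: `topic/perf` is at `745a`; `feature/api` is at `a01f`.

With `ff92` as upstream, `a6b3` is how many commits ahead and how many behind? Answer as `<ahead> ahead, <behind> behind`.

Reachable from a6b3: {2ae9, 3b54, 3d15, 435d, 6c56, 826a, a6b3, c304, deaa, f4fc, f673, fdf5, ff92}.
Reachable from ff92: {ff92}.
Only in a6b3's history (ahead): {2ae9, 3b54, 3d15, 435d, 6c56, 826a, a6b3, c304, deaa, f4fc, f673, fdf5} — 12.
Only in ff92's history (behind): {} — 0.

12 ahead, 0 behind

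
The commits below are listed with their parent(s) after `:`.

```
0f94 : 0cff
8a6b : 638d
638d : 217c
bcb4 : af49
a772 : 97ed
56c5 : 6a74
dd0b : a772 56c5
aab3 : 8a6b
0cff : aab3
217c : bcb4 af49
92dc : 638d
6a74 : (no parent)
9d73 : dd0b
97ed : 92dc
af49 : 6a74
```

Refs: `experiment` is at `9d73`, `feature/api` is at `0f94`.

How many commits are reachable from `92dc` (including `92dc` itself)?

Walking parent pointers from 92dc: reachable set = {217c, 638d, 6a74, 92dc, af49, bcb4}.
That is 6 commits.

6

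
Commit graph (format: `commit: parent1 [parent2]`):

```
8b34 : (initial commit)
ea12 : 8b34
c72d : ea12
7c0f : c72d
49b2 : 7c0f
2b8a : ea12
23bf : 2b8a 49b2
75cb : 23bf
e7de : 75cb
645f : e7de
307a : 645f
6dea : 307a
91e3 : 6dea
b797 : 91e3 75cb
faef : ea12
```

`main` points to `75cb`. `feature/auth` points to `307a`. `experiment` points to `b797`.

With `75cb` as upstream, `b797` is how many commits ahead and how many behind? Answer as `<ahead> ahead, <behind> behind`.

Reachable from b797: {23bf, 2b8a, 307a, 49b2, 645f, 6dea, 75cb, 7c0f, 8b34, 91e3, b797, c72d, e7de, ea12}.
Reachable from 75cb: {23bf, 2b8a, 49b2, 75cb, 7c0f, 8b34, c72d, ea12}.
Only in b797's history (ahead): {307a, 645f, 6dea, 91e3, b797, e7de} — 6.
Only in 75cb's history (behind): {} — 0.

6 ahead, 0 behind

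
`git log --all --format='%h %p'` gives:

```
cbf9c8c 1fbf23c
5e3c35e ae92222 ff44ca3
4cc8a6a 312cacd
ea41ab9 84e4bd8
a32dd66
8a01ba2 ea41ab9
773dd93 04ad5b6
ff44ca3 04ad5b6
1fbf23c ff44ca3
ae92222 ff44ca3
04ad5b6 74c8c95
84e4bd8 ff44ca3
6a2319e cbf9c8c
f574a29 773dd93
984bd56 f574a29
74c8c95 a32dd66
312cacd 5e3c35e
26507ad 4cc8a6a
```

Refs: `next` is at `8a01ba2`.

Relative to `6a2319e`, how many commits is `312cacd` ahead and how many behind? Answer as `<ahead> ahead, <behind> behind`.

Reachable from 312cacd: {04ad5b6, 312cacd, 5e3c35e, 74c8c95, a32dd66, ae92222, ff44ca3}.
Reachable from 6a2319e: {04ad5b6, 1fbf23c, 6a2319e, 74c8c95, a32dd66, cbf9c8c, ff44ca3}.
Only in 312cacd's history (ahead): {312cacd, 5e3c35e, ae92222} — 3.
Only in 6a2319e's history (behind): {1fbf23c, 6a2319e, cbf9c8c} — 3.

3 ahead, 3 behind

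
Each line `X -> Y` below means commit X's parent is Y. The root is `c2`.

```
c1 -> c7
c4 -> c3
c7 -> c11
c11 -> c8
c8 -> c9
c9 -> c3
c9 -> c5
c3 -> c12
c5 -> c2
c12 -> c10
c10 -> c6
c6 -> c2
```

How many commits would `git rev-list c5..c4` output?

Reachable from c4: {c10, c12, c2, c3, c4, c6}.
Reachable from c5: {c2, c5}.
In c4's history but not c5's: {c10, c12, c3, c4, c6} — 5 commits.

5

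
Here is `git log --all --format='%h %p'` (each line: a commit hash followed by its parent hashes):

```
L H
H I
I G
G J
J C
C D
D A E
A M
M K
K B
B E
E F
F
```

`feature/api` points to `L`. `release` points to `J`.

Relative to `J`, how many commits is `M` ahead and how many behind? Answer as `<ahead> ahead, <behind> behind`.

Reachable from M: {B, E, F, K, M}.
Reachable from J: {A, B, C, D, E, F, J, K, M}.
Only in M's history (ahead): {} — 0.
Only in J's history (behind): {A, C, D, J} — 4.

0 ahead, 4 behind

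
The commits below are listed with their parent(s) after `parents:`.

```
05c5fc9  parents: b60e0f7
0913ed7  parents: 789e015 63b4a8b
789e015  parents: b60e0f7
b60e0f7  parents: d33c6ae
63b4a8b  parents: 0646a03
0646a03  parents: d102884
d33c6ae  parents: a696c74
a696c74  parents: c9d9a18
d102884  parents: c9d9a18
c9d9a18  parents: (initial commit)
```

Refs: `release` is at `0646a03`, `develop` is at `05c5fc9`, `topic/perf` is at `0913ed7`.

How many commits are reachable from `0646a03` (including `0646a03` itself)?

3

Walking parent pointers from 0646a03: reachable set = {0646a03, c9d9a18, d102884}.
That is 3 commits.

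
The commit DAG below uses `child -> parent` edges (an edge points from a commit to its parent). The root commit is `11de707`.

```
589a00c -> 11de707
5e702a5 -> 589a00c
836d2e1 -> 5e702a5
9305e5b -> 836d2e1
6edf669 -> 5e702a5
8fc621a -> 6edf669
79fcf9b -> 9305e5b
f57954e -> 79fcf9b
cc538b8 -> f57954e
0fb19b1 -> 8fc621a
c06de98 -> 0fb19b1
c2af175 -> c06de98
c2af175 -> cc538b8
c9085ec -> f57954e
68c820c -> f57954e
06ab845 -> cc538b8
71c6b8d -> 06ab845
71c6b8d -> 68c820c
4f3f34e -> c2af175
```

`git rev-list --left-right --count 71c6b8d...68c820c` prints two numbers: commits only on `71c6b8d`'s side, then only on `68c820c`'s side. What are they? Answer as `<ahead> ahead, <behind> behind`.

3 ahead, 0 behind

Reachable from 71c6b8d: {06ab845, 11de707, 589a00c, 5e702a5, 68c820c, 71c6b8d, 79fcf9b, 836d2e1, 9305e5b, cc538b8, f57954e}.
Reachable from 68c820c: {11de707, 589a00c, 5e702a5, 68c820c, 79fcf9b, 836d2e1, 9305e5b, f57954e}.
Only in 71c6b8d's history (ahead): {06ab845, 71c6b8d, cc538b8} — 3.
Only in 68c820c's history (behind): {} — 0.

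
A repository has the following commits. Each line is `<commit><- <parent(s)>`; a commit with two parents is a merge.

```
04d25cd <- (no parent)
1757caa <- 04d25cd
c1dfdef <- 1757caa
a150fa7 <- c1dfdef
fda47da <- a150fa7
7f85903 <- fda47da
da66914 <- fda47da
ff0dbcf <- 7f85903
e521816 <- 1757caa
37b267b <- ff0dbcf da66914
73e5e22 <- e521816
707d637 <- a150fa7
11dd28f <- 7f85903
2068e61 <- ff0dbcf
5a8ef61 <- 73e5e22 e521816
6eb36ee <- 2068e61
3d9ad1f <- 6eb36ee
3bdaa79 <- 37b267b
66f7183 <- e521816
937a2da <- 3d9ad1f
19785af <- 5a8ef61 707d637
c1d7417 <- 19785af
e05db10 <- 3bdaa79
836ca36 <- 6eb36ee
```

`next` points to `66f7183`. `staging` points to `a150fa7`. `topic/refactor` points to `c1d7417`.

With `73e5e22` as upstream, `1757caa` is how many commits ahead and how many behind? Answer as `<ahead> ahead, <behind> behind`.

0 ahead, 2 behind

Reachable from 1757caa: {04d25cd, 1757caa}.
Reachable from 73e5e22: {04d25cd, 1757caa, 73e5e22, e521816}.
Only in 1757caa's history (ahead): {} — 0.
Only in 73e5e22's history (behind): {73e5e22, e521816} — 2.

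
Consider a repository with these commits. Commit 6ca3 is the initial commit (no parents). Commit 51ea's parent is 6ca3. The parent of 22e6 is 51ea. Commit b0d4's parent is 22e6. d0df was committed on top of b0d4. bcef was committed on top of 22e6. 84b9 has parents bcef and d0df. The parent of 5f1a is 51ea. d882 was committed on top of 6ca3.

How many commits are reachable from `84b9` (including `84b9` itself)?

Walking parent pointers from 84b9: reachable set = {22e6, 51ea, 6ca3, 84b9, b0d4, bcef, d0df}.
That is 7 commits.

7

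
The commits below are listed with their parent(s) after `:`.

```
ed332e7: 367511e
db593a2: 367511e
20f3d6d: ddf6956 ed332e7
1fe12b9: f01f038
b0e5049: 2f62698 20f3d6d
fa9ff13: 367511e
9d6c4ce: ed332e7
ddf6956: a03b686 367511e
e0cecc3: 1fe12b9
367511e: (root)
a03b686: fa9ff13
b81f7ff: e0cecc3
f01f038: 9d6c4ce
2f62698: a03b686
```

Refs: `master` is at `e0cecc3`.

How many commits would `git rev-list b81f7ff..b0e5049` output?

6

Reachable from b0e5049: {20f3d6d, 2f62698, 367511e, a03b686, b0e5049, ddf6956, ed332e7, fa9ff13}.
Reachable from b81f7ff: {1fe12b9, 367511e, 9d6c4ce, b81f7ff, e0cecc3, ed332e7, f01f038}.
In b0e5049's history but not b81f7ff's: {20f3d6d, 2f62698, a03b686, b0e5049, ddf6956, fa9ff13} — 6 commits.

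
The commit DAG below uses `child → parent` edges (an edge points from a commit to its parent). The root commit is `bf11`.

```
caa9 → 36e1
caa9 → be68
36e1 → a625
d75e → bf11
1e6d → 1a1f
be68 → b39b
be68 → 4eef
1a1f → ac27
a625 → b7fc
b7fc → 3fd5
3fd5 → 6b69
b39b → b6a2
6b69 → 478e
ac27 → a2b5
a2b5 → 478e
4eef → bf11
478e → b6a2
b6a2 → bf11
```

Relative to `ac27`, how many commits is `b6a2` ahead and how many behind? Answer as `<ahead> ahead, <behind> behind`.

0 ahead, 3 behind

Reachable from b6a2: {b6a2, bf11}.
Reachable from ac27: {478e, a2b5, ac27, b6a2, bf11}.
Only in b6a2's history (ahead): {} — 0.
Only in ac27's history (behind): {478e, a2b5, ac27} — 3.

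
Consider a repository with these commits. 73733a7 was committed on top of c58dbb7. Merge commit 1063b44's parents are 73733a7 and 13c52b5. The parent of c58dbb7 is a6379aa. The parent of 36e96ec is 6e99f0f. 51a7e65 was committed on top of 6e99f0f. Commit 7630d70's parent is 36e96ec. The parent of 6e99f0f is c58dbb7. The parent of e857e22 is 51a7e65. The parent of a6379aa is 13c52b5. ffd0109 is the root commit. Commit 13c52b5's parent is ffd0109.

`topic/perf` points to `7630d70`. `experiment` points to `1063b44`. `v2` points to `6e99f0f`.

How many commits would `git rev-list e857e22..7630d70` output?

2

Reachable from 7630d70: {13c52b5, 36e96ec, 6e99f0f, 7630d70, a6379aa, c58dbb7, ffd0109}.
Reachable from e857e22: {13c52b5, 51a7e65, 6e99f0f, a6379aa, c58dbb7, e857e22, ffd0109}.
In 7630d70's history but not e857e22's: {36e96ec, 7630d70} — 2 commits.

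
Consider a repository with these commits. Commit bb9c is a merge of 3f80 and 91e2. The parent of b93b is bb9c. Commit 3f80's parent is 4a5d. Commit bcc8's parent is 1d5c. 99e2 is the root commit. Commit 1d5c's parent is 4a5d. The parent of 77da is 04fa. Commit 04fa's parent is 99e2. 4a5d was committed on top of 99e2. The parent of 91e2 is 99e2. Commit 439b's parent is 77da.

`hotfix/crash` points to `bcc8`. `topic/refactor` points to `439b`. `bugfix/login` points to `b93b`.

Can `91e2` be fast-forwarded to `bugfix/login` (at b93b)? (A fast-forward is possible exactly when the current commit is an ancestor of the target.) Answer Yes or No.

Yes

A fast-forward from 91e2 to b93b is possible iff 91e2 is an ancestor of b93b.
Ancestors of b93b: {3f80, 4a5d, 91e2, 99e2, b93b, bb9c}.
91e2 is among them, so fast-forward is possible.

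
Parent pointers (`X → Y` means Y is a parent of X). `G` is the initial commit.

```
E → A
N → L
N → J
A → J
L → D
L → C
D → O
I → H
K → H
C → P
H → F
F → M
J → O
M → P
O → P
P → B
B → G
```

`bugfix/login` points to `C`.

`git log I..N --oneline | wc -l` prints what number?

6

Reachable from N: {B, C, D, G, J, L, N, O, P}.
Reachable from I: {B, F, G, H, I, M, P}.
In N's history but not I's: {C, D, J, L, N, O} — 6 commits.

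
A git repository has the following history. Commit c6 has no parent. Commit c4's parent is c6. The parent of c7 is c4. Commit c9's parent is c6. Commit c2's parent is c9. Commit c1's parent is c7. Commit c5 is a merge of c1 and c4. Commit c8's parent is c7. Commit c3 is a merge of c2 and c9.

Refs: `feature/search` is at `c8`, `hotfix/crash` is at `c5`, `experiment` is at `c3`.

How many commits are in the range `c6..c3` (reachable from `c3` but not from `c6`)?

3

Reachable from c3: {c2, c3, c6, c9}.
Reachable from c6: {c6}.
In c3's history but not c6's: {c2, c3, c9} — 3 commits.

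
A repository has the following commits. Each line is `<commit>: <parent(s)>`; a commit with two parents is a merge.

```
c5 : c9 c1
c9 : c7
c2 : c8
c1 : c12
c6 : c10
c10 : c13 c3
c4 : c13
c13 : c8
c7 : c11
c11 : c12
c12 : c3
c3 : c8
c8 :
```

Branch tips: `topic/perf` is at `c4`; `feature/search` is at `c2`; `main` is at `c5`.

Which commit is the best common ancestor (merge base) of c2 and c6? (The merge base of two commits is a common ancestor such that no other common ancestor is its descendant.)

c8

Ancestors of c2: {c2, c8}.
Ancestors of c6: {c10, c13, c3, c6, c8}.
Common ancestors: {c8}.
The only common ancestor is c8, so it is the merge base.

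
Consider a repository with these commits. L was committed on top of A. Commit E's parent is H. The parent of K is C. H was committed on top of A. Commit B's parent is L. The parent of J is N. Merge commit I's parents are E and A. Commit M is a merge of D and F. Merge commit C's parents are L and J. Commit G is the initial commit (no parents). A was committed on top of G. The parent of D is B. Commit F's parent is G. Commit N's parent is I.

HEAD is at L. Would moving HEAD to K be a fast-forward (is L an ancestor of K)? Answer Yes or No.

A fast-forward from L to K is possible iff L is an ancestor of K.
Ancestors of K: {A, C, E, G, H, I, J, K, L, N}.
L is among them, so fast-forward is possible.

Yes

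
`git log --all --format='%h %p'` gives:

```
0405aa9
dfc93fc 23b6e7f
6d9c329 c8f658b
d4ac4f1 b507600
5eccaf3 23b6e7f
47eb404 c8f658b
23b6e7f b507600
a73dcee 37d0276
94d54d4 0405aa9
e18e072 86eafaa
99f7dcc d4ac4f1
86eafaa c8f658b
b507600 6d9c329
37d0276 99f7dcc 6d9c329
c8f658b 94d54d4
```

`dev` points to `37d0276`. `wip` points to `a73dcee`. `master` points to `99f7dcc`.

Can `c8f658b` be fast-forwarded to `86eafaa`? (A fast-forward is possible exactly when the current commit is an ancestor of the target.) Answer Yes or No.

A fast-forward from c8f658b to 86eafaa is possible iff c8f658b is an ancestor of 86eafaa.
Ancestors of 86eafaa: {0405aa9, 86eafaa, 94d54d4, c8f658b}.
c8f658b is among them, so fast-forward is possible.

Yes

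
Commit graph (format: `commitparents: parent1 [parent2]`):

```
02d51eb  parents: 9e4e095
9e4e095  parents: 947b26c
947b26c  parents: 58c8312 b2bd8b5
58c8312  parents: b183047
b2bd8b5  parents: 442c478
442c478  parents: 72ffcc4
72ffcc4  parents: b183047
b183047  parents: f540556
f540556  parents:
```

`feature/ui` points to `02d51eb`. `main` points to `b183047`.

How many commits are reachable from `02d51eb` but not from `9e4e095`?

Reachable from 02d51eb: {02d51eb, 442c478, 58c8312, 72ffcc4, 947b26c, 9e4e095, b183047, b2bd8b5, f540556}.
Reachable from 9e4e095: {442c478, 58c8312, 72ffcc4, 947b26c, 9e4e095, b183047, b2bd8b5, f540556}.
In 02d51eb's history but not 9e4e095's: {02d51eb} — 1 commit.

1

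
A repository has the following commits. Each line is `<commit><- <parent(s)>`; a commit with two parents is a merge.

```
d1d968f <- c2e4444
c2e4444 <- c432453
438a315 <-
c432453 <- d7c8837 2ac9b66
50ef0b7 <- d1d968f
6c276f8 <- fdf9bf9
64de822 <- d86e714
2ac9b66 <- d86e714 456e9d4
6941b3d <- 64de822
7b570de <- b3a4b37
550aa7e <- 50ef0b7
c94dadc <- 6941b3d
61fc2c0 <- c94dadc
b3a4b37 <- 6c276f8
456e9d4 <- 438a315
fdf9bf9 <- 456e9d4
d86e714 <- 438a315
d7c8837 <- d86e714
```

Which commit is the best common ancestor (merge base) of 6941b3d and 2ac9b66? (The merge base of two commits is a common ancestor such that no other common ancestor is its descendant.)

Ancestors of 6941b3d: {438a315, 64de822, 6941b3d, d86e714}.
Ancestors of 2ac9b66: {2ac9b66, 438a315, 456e9d4, d86e714}.
Common ancestors: {438a315, d86e714}.
Among these, d86e714 is not an ancestor of any other common ancestor — it is the merge base.

d86e714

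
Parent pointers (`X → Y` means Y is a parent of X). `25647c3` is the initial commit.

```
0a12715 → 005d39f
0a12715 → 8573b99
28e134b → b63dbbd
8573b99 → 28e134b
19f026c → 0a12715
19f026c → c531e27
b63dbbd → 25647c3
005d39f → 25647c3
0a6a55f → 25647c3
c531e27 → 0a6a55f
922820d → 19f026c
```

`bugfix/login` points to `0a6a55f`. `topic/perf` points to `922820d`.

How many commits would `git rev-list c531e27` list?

3

Walking parent pointers from c531e27: reachable set = {0a6a55f, 25647c3, c531e27}.
That is 3 commits.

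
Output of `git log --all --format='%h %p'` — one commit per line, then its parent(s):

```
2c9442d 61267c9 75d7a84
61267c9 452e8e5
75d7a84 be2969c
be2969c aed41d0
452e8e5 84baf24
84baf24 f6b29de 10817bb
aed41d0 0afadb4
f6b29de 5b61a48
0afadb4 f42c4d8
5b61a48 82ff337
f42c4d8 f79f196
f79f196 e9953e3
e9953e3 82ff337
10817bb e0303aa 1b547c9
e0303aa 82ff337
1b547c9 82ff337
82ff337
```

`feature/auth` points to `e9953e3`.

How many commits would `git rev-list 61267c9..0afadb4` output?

4

Reachable from 0afadb4: {0afadb4, 82ff337, e9953e3, f42c4d8, f79f196}.
Reachable from 61267c9: {10817bb, 1b547c9, 452e8e5, 5b61a48, 61267c9, 82ff337, 84baf24, e0303aa, f6b29de}.
In 0afadb4's history but not 61267c9's: {0afadb4, e9953e3, f42c4d8, f79f196} — 4 commits.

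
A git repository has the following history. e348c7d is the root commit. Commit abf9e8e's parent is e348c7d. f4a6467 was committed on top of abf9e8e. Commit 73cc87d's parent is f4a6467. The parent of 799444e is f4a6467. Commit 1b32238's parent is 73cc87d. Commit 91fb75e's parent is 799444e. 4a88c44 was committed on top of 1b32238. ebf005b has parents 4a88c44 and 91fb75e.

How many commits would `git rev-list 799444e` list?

Walking parent pointers from 799444e: reachable set = {799444e, abf9e8e, e348c7d, f4a6467}.
That is 4 commits.

4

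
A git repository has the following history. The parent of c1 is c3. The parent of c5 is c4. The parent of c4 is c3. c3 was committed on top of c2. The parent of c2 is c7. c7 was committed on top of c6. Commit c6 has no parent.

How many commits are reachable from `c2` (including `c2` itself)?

Walking parent pointers from c2: reachable set = {c2, c6, c7}.
That is 3 commits.

3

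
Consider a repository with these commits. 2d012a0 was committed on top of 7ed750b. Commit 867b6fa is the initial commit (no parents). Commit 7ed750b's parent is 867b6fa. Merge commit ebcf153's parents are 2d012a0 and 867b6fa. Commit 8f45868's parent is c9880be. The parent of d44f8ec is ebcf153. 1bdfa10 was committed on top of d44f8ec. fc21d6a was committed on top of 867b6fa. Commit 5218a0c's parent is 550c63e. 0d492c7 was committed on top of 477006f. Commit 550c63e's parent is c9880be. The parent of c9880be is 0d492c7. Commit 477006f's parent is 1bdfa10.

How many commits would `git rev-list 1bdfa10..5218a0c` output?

5

Reachable from 5218a0c: {0d492c7, 1bdfa10, 2d012a0, 477006f, 5218a0c, 550c63e, 7ed750b, 867b6fa, c9880be, d44f8ec, ebcf153}.
Reachable from 1bdfa10: {1bdfa10, 2d012a0, 7ed750b, 867b6fa, d44f8ec, ebcf153}.
In 5218a0c's history but not 1bdfa10's: {0d492c7, 477006f, 5218a0c, 550c63e, c9880be} — 5 commits.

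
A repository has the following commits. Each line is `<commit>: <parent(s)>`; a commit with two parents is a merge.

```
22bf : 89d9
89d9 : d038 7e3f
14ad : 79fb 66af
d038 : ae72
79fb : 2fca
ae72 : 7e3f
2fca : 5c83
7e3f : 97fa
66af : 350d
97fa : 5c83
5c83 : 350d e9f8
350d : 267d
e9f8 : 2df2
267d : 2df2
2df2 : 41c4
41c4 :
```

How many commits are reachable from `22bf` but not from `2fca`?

Reachable from 22bf: {22bf, 267d, 2df2, 350d, 41c4, 5c83, 7e3f, 89d9, 97fa, ae72, d038, e9f8}.
Reachable from 2fca: {267d, 2df2, 2fca, 350d, 41c4, 5c83, e9f8}.
In 22bf's history but not 2fca's: {22bf, 7e3f, 89d9, 97fa, ae72, d038} — 6 commits.

6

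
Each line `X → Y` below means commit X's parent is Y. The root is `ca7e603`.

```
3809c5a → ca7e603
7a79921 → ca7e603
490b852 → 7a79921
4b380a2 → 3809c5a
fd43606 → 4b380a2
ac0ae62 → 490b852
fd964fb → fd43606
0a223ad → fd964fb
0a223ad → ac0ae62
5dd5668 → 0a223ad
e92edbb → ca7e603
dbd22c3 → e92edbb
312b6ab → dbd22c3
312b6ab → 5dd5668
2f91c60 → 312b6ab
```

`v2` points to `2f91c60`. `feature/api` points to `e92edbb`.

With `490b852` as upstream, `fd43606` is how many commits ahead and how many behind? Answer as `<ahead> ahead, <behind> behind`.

3 ahead, 2 behind

Reachable from fd43606: {3809c5a, 4b380a2, ca7e603, fd43606}.
Reachable from 490b852: {490b852, 7a79921, ca7e603}.
Only in fd43606's history (ahead): {3809c5a, 4b380a2, fd43606} — 3.
Only in 490b852's history (behind): {490b852, 7a79921} — 2.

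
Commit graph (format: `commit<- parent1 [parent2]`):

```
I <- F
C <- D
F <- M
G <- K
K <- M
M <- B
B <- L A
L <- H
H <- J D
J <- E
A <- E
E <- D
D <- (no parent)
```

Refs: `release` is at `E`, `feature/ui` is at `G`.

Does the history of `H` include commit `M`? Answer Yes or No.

No

Ancestors of H: {D, E, H, J}.
M is not in that set, so it is not an ancestor of H.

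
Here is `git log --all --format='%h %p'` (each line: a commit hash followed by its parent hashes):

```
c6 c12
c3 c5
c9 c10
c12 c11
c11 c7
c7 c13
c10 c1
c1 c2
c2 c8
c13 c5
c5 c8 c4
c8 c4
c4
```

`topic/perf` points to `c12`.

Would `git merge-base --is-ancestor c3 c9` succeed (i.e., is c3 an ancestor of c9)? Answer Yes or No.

Ancestors of c9: {c1, c10, c2, c4, c8, c9}.
c3 is not in that set, so it is not an ancestor of c9.

No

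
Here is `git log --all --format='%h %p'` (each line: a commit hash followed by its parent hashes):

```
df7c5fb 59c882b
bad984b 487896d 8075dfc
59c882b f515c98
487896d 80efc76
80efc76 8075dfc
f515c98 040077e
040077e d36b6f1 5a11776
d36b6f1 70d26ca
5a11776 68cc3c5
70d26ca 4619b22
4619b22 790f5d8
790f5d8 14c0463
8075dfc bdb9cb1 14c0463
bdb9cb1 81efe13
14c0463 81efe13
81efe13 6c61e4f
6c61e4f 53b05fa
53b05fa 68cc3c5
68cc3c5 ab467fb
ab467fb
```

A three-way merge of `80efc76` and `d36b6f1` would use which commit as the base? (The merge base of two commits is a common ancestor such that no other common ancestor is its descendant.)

14c0463

Ancestors of 80efc76: {14c0463, 53b05fa, 68cc3c5, 6c61e4f, 8075dfc, 80efc76, 81efe13, ab467fb, bdb9cb1}.
Ancestors of d36b6f1: {14c0463, 4619b22, 53b05fa, 68cc3c5, 6c61e4f, 70d26ca, 790f5d8, 81efe13, ab467fb, d36b6f1}.
Common ancestors: {14c0463, 53b05fa, 68cc3c5, 6c61e4f, 81efe13, ab467fb}.
Among these, 14c0463 is not an ancestor of any other common ancestor — it is the merge base.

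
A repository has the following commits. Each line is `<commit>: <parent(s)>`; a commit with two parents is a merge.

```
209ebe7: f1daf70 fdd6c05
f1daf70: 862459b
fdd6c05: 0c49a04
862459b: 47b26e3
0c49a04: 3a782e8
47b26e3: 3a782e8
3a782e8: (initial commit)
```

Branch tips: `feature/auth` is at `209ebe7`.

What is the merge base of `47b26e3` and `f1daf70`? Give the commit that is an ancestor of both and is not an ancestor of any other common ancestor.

47b26e3

Ancestors of 47b26e3: {3a782e8, 47b26e3}.
Ancestors of f1daf70: {3a782e8, 47b26e3, 862459b, f1daf70}.
Common ancestors: {3a782e8, 47b26e3}.
Among these, 47b26e3 is not an ancestor of any other common ancestor — it is the merge base.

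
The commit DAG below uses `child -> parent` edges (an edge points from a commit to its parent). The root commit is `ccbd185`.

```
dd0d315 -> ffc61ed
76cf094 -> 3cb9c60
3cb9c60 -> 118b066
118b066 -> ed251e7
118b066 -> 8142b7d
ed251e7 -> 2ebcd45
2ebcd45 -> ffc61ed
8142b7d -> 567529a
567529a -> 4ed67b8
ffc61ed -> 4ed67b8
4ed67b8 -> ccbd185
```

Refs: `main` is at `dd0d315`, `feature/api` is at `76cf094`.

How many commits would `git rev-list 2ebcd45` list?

4

Walking parent pointers from 2ebcd45: reachable set = {2ebcd45, 4ed67b8, ccbd185, ffc61ed}.
That is 4 commits.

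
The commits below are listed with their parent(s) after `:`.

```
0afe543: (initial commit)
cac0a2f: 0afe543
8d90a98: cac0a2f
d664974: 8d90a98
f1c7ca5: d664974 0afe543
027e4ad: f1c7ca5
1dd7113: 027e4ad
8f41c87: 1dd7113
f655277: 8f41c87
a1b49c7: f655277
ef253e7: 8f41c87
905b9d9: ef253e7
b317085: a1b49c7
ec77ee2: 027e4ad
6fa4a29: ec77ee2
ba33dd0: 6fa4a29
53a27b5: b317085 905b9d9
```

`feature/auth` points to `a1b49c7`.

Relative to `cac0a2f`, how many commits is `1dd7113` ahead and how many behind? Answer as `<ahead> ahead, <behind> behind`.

5 ahead, 0 behind

Reachable from 1dd7113: {027e4ad, 0afe543, 1dd7113, 8d90a98, cac0a2f, d664974, f1c7ca5}.
Reachable from cac0a2f: {0afe543, cac0a2f}.
Only in 1dd7113's history (ahead): {027e4ad, 1dd7113, 8d90a98, d664974, f1c7ca5} — 5.
Only in cac0a2f's history (behind): {} — 0.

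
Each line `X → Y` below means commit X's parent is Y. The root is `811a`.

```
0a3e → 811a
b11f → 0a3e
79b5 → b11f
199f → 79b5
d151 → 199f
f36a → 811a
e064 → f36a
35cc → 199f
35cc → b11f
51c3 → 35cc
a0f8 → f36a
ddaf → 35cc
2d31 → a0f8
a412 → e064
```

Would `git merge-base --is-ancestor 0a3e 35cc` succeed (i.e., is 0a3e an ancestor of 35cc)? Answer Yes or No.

Ancestors of 35cc (commits reachable by following parents): {0a3e, 199f, 35cc, 79b5, 811a, b11f}.
0a3e is in that set, so it is an ancestor of 35cc.

Yes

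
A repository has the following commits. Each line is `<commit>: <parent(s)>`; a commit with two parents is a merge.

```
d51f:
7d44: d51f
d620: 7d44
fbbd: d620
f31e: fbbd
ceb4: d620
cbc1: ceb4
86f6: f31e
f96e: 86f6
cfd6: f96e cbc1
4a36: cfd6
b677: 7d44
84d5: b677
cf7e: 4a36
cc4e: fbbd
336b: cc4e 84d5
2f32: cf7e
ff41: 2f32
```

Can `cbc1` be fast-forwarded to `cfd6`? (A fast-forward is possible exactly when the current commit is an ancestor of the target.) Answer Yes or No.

Yes

A fast-forward from cbc1 to cfd6 is possible iff cbc1 is an ancestor of cfd6.
Ancestors of cfd6: {7d44, 86f6, cbc1, ceb4, cfd6, d51f, d620, f31e, f96e, fbbd}.
cbc1 is among them, so fast-forward is possible.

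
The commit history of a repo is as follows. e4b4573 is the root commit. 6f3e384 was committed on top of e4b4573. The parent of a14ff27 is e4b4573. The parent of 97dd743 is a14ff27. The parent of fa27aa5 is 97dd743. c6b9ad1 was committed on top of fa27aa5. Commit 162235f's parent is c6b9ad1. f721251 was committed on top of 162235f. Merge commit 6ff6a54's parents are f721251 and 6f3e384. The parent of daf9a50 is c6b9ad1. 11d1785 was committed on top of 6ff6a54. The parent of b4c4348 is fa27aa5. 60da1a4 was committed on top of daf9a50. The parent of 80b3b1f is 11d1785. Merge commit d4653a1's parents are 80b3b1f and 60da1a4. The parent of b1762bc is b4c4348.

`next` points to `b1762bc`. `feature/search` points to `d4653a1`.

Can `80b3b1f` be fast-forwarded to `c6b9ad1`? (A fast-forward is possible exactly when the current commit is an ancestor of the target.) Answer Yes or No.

No

A fast-forward from 80b3b1f to c6b9ad1 is possible iff 80b3b1f is an ancestor of c6b9ad1.
Ancestors of c6b9ad1: {97dd743, a14ff27, c6b9ad1, e4b4573, fa27aa5}.
80b3b1f is not among them, so fast-forward is not possible.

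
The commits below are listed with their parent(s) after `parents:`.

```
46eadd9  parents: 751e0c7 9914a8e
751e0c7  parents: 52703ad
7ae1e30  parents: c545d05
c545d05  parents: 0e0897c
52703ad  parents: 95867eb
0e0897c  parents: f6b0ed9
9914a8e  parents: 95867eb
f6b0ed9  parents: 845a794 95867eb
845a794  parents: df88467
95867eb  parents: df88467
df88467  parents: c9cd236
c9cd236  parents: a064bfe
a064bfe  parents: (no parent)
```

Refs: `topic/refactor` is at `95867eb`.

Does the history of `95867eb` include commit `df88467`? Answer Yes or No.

Ancestors of 95867eb (commits reachable by following parents): {95867eb, a064bfe, c9cd236, df88467}.
df88467 is in that set, so it is an ancestor of 95867eb.

Yes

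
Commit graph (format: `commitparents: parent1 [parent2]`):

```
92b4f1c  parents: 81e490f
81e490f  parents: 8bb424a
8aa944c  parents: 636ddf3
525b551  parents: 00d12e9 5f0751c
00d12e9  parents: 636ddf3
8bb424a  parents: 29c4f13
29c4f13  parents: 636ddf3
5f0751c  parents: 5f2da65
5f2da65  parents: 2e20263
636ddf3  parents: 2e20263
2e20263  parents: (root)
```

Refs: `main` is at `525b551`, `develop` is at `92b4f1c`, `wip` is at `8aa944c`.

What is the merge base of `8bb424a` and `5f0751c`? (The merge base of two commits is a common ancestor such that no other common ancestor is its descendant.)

Ancestors of 8bb424a: {29c4f13, 2e20263, 636ddf3, 8bb424a}.
Ancestors of 5f0751c: {2e20263, 5f0751c, 5f2da65}.
Common ancestors: {2e20263}.
The only common ancestor is 2e20263, so it is the merge base.

2e20263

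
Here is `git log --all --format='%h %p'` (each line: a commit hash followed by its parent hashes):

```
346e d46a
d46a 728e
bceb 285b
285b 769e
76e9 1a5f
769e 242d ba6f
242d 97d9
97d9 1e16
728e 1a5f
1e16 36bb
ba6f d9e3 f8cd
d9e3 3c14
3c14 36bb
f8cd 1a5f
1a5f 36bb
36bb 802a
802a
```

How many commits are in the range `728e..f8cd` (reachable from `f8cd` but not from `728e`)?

1

Reachable from f8cd: {1a5f, 36bb, 802a, f8cd}.
Reachable from 728e: {1a5f, 36bb, 728e, 802a}.
In f8cd's history but not 728e's: {f8cd} — 1 commit.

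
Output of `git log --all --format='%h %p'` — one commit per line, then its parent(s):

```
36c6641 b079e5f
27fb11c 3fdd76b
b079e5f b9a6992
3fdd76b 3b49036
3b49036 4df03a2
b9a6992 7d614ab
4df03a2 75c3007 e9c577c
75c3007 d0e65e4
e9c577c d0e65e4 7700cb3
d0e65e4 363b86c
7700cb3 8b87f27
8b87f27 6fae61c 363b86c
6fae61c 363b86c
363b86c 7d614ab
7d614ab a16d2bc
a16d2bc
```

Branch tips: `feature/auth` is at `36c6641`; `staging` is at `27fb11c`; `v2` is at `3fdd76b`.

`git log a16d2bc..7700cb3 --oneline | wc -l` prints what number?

Reachable from 7700cb3: {363b86c, 6fae61c, 7700cb3, 7d614ab, 8b87f27, a16d2bc}.
Reachable from a16d2bc: {a16d2bc}.
In 7700cb3's history but not a16d2bc's: {363b86c, 6fae61c, 7700cb3, 7d614ab, 8b87f27} — 5 commits.

5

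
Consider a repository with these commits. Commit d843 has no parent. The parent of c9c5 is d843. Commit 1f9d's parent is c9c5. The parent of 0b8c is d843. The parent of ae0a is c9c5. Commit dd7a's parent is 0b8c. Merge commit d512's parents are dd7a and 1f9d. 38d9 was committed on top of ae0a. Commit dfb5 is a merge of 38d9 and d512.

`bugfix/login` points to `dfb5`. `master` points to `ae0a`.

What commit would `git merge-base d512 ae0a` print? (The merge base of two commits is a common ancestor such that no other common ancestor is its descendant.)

Ancestors of d512: {0b8c, 1f9d, c9c5, d512, d843, dd7a}.
Ancestors of ae0a: {ae0a, c9c5, d843}.
Common ancestors: {c9c5, d843}.
Among these, c9c5 is not an ancestor of any other common ancestor — it is the merge base.

c9c5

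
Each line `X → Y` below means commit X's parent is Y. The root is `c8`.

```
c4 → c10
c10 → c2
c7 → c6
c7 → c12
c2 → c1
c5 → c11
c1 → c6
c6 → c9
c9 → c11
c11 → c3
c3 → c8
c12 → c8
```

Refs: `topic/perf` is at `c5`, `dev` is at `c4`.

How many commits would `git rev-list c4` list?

Walking parent pointers from c4: reachable set = {c1, c10, c11, c2, c3, c4, c6, c8, c9}.
That is 9 commits.

9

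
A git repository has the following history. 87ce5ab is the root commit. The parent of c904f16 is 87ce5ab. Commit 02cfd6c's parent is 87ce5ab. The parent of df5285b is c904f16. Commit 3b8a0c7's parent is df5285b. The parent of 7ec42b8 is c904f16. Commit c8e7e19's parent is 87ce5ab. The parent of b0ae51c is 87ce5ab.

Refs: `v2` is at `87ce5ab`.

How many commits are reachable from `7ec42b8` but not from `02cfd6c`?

2

Reachable from 7ec42b8: {7ec42b8, 87ce5ab, c904f16}.
Reachable from 02cfd6c: {02cfd6c, 87ce5ab}.
In 7ec42b8's history but not 02cfd6c's: {7ec42b8, c904f16} — 2 commits.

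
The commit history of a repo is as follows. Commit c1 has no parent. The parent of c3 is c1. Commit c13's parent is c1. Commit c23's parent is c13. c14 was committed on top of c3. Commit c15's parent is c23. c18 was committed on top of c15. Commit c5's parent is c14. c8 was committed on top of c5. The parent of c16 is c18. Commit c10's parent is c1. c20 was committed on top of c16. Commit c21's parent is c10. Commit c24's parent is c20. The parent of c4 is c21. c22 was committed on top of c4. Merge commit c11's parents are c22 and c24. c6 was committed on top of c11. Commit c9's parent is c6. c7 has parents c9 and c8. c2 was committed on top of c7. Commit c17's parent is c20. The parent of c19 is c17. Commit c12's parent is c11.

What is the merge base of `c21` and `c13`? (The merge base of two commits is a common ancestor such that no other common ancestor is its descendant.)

c1

Ancestors of c21: {c1, c10, c21}.
Ancestors of c13: {c1, c13}.
Common ancestors: {c1}.
The only common ancestor is c1, so it is the merge base.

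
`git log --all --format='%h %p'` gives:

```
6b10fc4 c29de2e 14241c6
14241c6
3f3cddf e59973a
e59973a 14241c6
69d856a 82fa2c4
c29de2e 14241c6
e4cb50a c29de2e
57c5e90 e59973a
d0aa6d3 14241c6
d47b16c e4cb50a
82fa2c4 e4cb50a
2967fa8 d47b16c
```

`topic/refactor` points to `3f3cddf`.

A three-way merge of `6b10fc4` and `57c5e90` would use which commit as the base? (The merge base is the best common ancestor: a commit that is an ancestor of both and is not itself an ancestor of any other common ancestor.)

Ancestors of 6b10fc4: {14241c6, 6b10fc4, c29de2e}.
Ancestors of 57c5e90: {14241c6, 57c5e90, e59973a}.
Common ancestors: {14241c6}.
The only common ancestor is 14241c6, so it is the merge base.

14241c6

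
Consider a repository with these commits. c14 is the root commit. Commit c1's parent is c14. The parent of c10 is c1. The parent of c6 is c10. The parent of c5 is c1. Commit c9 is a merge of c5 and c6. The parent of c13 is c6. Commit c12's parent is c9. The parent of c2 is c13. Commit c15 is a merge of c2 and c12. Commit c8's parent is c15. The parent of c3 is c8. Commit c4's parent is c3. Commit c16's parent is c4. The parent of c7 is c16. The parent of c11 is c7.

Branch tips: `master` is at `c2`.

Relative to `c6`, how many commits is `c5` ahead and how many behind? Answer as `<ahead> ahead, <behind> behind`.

Reachable from c5: {c1, c14, c5}.
Reachable from c6: {c1, c10, c14, c6}.
Only in c5's history (ahead): {c5} — 1.
Only in c6's history (behind): {c10, c6} — 2.

1 ahead, 2 behind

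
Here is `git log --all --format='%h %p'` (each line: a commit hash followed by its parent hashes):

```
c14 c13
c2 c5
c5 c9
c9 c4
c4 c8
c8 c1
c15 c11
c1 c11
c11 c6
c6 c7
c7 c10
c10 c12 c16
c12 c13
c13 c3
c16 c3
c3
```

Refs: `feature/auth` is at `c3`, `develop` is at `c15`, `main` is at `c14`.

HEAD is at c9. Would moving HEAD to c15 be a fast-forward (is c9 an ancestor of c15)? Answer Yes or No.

No

A fast-forward from c9 to c15 is possible iff c9 is an ancestor of c15.
Ancestors of c15: {c10, c11, c12, c13, c15, c16, c3, c6, c7}.
c9 is not among them, so fast-forward is not possible.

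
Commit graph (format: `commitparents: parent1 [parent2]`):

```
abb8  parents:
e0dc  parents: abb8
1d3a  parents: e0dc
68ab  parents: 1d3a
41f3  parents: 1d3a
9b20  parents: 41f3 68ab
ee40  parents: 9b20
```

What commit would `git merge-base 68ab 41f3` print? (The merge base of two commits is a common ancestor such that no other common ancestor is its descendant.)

1d3a

Ancestors of 68ab: {1d3a, 68ab, abb8, e0dc}.
Ancestors of 41f3: {1d3a, 41f3, abb8, e0dc}.
Common ancestors: {1d3a, abb8, e0dc}.
Among these, 1d3a is not an ancestor of any other common ancestor — it is the merge base.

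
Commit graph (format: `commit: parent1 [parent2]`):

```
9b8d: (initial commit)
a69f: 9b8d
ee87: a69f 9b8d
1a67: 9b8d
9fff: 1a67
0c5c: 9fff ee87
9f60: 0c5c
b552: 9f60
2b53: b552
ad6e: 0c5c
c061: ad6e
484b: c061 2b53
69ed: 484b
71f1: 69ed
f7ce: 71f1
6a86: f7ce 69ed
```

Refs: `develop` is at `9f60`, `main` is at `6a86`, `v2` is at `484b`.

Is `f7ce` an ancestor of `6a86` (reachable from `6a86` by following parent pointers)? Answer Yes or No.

Ancestors of 6a86 (commits reachable by following parents): {0c5c, 1a67, 2b53, 484b, 69ed, 6a86, 71f1, 9b8d, 9f60, 9fff, a69f, ad6e, b552, c061, ee87, f7ce}.
f7ce is in that set, so it is an ancestor of 6a86.

Yes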